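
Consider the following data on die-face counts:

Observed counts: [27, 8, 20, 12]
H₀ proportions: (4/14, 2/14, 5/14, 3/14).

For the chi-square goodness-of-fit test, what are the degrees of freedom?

df = k − 1 = 4 − 1 = 3

degrees of freedom = 3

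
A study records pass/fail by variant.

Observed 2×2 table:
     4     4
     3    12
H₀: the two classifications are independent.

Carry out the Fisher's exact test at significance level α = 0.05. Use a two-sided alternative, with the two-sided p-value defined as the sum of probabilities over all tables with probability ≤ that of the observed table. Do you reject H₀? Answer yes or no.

Margins: r₁=8, r₂=15, c₁=7, c₂=16, n=23
p_obs = C(8,4)·C(15,3)/C(23,7); sum pmf over tables with pmf ≤ p_obs
p-value (two-sided) = 0.18190
At α=0.05: p ≥ α → fail to reject H₀

reject H₀: no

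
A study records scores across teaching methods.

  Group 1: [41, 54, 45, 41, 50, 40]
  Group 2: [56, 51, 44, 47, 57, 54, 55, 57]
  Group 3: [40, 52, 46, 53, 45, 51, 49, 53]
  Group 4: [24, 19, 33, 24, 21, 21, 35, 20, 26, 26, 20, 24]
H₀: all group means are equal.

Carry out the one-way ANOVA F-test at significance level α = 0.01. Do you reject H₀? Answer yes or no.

reject H₀: yes

Group means [45.17, 52.62, 48.62, 24.42], grand mean 40.412
SSB = Σnᵢ(x̄ᵢ−x̄)² = 4938.735; SSW = ΣΣ(x−x̄ᵢ)² = 761.500
MSB = 4938.735/3 = 1646.2451; MSW = 761.500/30 = 25.3833
F = MSB/MSW = 64.8554
df = (3, 30)
p-value (upper-tail) = 0.00000
At α=0.01: p < α → reject H₀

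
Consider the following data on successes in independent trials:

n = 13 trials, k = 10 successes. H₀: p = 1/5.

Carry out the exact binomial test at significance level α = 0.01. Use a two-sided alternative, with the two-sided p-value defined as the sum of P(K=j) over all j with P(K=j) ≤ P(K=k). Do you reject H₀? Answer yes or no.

reject H₀: yes

Exact binomial: n=13, k=10, p₀=1/5=0.2000
P(X=j) = C(n,j)·p₀^j·(1−p₀)^(n−j); p = Σ P(X=j) over j with P(X=j) ≤ P(X=10)
p-value (two-sided) = 0.00002
At α=0.01: p < α → reject H₀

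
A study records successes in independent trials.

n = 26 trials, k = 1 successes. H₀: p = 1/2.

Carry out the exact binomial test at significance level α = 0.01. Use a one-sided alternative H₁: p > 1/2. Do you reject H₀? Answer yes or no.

reject H₀: no

Exact binomial: n=26, k=1, p₀=1/2=0.5000
P(X≥1) from Σ C(n,i)·p₀^i·(1−p₀)^(n−i)
p-value (one-sided, H₁ greater) = 1.00000
At α=0.01: p ≥ α → fail to reject H₀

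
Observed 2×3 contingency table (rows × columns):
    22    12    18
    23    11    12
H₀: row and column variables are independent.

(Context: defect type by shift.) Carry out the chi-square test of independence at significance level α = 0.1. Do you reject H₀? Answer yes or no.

Row totals [52, 46], col totals [45, 23, 30], n=98
χ² = (22−23.88)²/23.88 + (12−12.20)²/12.20 + (18−15.92)²/15.92 + (23−21.12)²/21.12 + (11−10.80)²/10.80 + (12−14.08)²/14.08 = 0.9017
df = 2
p-value (upper-tail) = 0.63708
At α=0.1: p ≥ α → fail to reject H₀

reject H₀: no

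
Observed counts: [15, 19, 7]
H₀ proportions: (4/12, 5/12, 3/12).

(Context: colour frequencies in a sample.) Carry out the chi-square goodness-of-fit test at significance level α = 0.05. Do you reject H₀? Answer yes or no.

n = 41; E_i = n·p_i = [13.67, 17.08, 10.25]
χ² = (15−13.67)²/13.67 + (19−17.08)²/17.08 + (7−10.25)²/10.25 = 1.3756
df = 2
p-value (upper-tail) = 0.50268
At α=0.05: p ≥ α → fail to reject H₀

reject H₀: no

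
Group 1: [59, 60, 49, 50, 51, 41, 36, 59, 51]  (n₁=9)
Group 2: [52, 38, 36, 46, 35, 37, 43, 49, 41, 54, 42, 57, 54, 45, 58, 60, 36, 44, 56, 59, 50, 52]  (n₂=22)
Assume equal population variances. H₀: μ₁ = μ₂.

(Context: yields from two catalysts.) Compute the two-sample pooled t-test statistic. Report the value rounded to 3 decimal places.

x̄₁=50.667, s₁=8.201, n₁=9
x̄₂=47.455, s₂=8.250, n₂=22
s_p² = [8·8.201² + 21·8.250²]/29 = 67.8433
SE = √(s_p²·(1/9+1/22)) = 3.2591
t = (50.667−47.455)/3.2591 = 0.9856
df = 29

test statistic = 0.986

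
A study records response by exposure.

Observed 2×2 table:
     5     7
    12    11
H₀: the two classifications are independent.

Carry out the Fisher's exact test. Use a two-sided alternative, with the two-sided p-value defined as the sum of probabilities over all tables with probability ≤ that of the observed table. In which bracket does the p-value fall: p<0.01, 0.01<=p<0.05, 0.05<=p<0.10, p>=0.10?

Margins: r₁=12, r₂=23, c₁=17, c₂=18, n=35
p_obs = C(12,5)·C(23,12)/C(35,17); sum pmf over tables with pmf ≤ p_obs
p-value (two-sided) = 0.72467
→ bracket: p>=0.10

p-value bracket: p>=0.10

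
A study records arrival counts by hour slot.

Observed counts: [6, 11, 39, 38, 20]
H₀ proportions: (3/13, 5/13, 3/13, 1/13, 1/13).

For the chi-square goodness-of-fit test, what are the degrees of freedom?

df = k − 1 = 5 − 1 = 4

degrees of freedom = 4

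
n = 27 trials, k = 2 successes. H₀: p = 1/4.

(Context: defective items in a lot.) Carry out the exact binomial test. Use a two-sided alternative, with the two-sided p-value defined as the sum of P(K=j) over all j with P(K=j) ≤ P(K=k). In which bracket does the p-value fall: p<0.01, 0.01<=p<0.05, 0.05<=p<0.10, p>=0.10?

p-value bracket: 0.01<=p<0.05

Exact binomial: n=27, k=2, p₀=1/4=0.2500
P(X=j) = C(n,j)·p₀^j·(1−p₀)^(n−j); p = Σ P(X=j) over j with P(X=j) ≤ P(X=2)
p-value (two-sided) = 0.04236
→ bracket: 0.01<=p<0.05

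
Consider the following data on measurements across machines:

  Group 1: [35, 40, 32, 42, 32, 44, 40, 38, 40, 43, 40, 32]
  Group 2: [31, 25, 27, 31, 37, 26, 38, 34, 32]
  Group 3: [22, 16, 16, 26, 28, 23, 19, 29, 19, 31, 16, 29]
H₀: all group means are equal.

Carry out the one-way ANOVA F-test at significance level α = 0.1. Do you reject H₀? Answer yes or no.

Group means [38.17, 31.22, 22.83], grand mean 30.697
SSB = Σnᵢ(x̄ᵢ−x̄)² = 1414.081; SSW = ΣΣ(x−x̄ᵢ)² = 730.889
MSB = 1414.081/2 = 707.0404; MSW = 730.889/30 = 24.3630
F = MSB/MSW = 29.0211
df = (2, 30)
p-value (upper-tail) = 0.00000
At α=0.1: p < α → reject H₀

reject H₀: yes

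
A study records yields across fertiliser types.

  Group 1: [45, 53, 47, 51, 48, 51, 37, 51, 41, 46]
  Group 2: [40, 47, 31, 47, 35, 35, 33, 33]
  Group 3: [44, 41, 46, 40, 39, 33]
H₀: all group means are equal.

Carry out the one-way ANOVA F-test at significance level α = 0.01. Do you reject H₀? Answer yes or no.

Group means [47.00, 37.62, 40.50], grand mean 42.250
SSB = Σnᵢ(x̄ᵢ−x̄)² = 415.125; SSW = ΣΣ(x−x̄ᵢ)² = 609.375
MSB = 415.125/2 = 207.5625; MSW = 609.375/21 = 29.0179
F = MSB/MSW = 7.1529
df = (2, 21)
p-value (upper-tail) = 0.00427
At α=0.01: p < α → reject H₀

reject H₀: yes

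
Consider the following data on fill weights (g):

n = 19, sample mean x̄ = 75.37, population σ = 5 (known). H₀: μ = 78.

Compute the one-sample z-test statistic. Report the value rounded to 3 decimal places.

test statistic = -2.293

SE = σ/√n = 5/√19 = 1.1471
z = (x̄−μ₀)/SE = (75.37−78)/1.1471 = -2.2928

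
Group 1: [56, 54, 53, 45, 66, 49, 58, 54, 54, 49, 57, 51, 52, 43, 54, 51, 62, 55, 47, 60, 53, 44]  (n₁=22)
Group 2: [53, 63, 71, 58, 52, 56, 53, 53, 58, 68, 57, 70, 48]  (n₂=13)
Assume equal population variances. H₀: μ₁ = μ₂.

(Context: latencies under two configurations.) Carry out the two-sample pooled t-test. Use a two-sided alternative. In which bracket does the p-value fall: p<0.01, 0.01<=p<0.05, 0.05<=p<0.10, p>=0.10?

p-value bracket: 0.01<=p<0.05

x̄₁=53.045, s₁=5.686, n₁=22
x̄₂=58.462, s₂=7.367, n₂=13
s_p² = [21·5.686² + 12·7.367²]/33 = 40.3086
SE = √(s_p²·(1/22+1/13)) = 2.2210
t = (53.045−58.462)/2.2210 = -2.4386
df = 33
p-value (two-sided) = 0.02029
→ bracket: 0.01<=p<0.05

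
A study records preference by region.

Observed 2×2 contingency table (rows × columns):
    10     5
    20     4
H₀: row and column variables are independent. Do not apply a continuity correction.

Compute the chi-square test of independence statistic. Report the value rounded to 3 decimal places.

test statistic = 1.444

Row totals [15, 24], col totals [30, 9], n=39
χ² = (10−11.54)²/11.54 + (5−3.46)²/3.46 + (20−18.46)²/18.46 + (4−5.54)²/5.54 = 1.4444
df = 1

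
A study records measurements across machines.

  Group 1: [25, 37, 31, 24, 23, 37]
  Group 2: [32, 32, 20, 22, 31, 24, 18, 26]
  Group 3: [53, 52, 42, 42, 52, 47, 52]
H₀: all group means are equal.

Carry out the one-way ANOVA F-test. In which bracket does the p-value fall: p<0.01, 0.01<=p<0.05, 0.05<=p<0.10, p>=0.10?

Group means [29.50, 25.62, 48.57], grand mean 34.381
SSB = Σnᵢ(x̄ᵢ−x̄)² = 2165.863; SSW = ΣΣ(x−x̄ᵢ)² = 567.089
MSB = 2165.863/2 = 1082.9315; MSW = 567.089/18 = 31.5050
F = MSB/MSW = 34.3734
df = (2, 18)
p-value (upper-tail) = 0.00000
→ bracket: p<0.01

p-value bracket: p<0.01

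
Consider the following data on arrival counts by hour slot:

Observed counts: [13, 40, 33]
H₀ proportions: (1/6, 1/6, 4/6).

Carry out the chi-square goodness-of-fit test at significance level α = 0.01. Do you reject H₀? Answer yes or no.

reject H₀: yes

n = 86; E_i = n·p_i = [14.33, 14.33, 57.33]
χ² = (13−14.33)²/14.33 + (40−14.33)²/14.33 + (33−57.33)²/57.33 = 56.4128
df = 2
p-value (upper-tail) = 0.00000
At α=0.01: p < α → reject H₀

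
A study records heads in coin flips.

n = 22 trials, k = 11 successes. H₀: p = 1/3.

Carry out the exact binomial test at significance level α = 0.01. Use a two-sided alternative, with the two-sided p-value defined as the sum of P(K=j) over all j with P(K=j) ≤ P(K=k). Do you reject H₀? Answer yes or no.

Exact binomial: n=22, k=11, p₀=1/3=0.3333
P(X=j) = C(n,j)·p₀^j·(1−p₀)^(n−j); p = Σ P(X=j) over j with P(X=j) ≤ P(X=11)
p-value (two-sided) = 0.11379
At α=0.01: p ≥ α → fail to reject H₀

reject H₀: no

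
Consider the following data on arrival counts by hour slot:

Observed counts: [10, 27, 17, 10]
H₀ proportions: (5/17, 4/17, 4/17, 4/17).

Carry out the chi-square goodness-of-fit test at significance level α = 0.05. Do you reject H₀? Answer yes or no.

reject H₀: yes

n = 64; E_i = n·p_i = [18.82, 15.06, 15.06, 15.06]
χ² = (10−18.82)²/18.82 + (27−15.06)²/15.06 + (17−15.06)²/15.06 + (10−15.06)²/15.06 = 15.5547
df = 3
p-value (upper-tail) = 0.00140
At α=0.05: p < α → reject H₀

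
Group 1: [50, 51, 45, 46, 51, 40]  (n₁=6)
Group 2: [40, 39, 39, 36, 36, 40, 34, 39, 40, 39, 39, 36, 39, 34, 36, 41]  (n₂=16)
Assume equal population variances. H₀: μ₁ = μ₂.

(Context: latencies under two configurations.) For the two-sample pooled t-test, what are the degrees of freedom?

df = n₁ + n₂ − 2 = 6 + 16 − 2 = 20

degrees of freedom = 20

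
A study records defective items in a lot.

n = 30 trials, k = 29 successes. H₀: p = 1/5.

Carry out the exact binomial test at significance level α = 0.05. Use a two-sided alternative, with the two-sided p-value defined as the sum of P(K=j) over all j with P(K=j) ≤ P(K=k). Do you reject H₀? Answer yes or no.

Exact binomial: n=30, k=29, p₀=1/5=0.2000
P(X=j) = C(n,j)·p₀^j·(1−p₀)^(n−j); p = Σ P(X=j) over j with P(X=j) ≤ P(X=29)
p-value (two-sided) = 0.00000
At α=0.05: p < α → reject H₀

reject H₀: yes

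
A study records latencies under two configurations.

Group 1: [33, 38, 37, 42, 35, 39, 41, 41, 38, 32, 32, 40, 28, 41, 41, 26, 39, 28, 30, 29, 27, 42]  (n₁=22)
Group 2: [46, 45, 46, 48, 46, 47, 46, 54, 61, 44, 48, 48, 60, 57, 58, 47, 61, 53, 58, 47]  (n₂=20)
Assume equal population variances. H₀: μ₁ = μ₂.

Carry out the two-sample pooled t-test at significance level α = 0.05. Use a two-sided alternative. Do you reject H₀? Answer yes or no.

reject H₀: yes

x̄₁=35.409, s₁=5.535, n₁=22
x̄₂=51.000, s₂=6.018, n₂=20
s_p² = [21·5.535² + 19·6.018²]/40 = 33.2830
SE = √(s_p²·(1/22+1/20)) = 1.7824
t = (35.409−51.000)/1.7824 = -8.7471
df = 40
p-value (two-sided) = 0.00000
At α=0.05: p < α → reject H₀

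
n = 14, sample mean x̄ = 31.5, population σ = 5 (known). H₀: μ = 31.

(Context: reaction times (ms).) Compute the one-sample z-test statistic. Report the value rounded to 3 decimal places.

test statistic = 0.374

SE = σ/√n = 5/√14 = 1.3363
z = (x̄−μ₀)/SE = (31.5−31)/1.3363 = 0.3742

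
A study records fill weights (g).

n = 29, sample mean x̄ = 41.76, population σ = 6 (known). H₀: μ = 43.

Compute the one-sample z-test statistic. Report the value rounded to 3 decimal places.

SE = σ/√n = 6/√29 = 1.1142
z = (x̄−μ₀)/SE = (41.76−43)/1.1142 = -1.1129

test statistic = -1.113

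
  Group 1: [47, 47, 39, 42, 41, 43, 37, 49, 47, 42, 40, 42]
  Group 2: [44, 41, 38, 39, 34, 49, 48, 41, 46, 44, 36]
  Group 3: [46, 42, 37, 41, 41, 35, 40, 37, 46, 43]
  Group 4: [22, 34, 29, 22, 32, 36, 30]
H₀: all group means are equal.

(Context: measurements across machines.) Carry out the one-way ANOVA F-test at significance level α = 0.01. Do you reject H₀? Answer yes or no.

reject H₀: yes

Group means [43.00, 41.82, 40.80, 29.29], grand mean 39.725
SSB = Σnᵢ(x̄ᵢ−x̄)² = 951.310; SSW = ΣΣ(x−x̄ᵢ)² = 692.665
MSB = 951.310/3 = 317.1034; MSW = 692.665/36 = 19.2407
F = MSB/MSW = 16.4809
df = (3, 36)
p-value (upper-tail) = 0.00000
At α=0.01: p < α → reject H₀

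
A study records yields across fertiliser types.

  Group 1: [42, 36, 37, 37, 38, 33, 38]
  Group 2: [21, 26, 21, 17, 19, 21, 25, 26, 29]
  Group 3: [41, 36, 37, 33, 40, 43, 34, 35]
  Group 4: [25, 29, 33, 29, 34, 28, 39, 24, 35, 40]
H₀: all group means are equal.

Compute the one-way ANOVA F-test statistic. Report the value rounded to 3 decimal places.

Group means [37.29, 22.78, 37.38, 31.60], grand mean 31.794
SSB = Σnᵢ(x̄ᵢ−x̄)² = 1192.300; SSW = ΣΣ(x−x̄ᵢ)² = 527.259
MSB = 1192.300/3 = 397.4332; MSW = 527.259/30 = 17.5753
F = MSB/MSW = 22.6132
df = (3, 30)

test statistic = 22.613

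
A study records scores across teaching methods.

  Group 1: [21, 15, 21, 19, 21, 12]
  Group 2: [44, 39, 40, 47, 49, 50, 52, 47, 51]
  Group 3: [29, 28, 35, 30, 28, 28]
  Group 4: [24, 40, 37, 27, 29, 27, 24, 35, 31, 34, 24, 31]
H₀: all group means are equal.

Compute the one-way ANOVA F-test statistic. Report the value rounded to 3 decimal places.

test statistic = 50.034

Group means [18.17, 46.56, 29.67, 30.25], grand mean 32.394
SSB = Σnᵢ(x̄ᵢ−x̄)² = 3119.240; SSW = ΣΣ(x−x̄ᵢ)² = 602.639
MSB = 3119.240/3 = 1039.7466; MSW = 602.639/29 = 20.7807
F = MSB/MSW = 50.0344
df = (3, 29)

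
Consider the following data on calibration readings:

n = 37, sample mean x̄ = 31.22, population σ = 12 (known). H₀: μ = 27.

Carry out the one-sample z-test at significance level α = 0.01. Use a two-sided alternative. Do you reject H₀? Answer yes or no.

reject H₀: no

SE = σ/√n = 12/√37 = 1.9728
z = (x̄−μ₀)/SE = (31.22−27)/1.9728 = 2.1391
p-value (two-sided) = 0.03243
At α=0.01: p ≥ α → fail to reject H₀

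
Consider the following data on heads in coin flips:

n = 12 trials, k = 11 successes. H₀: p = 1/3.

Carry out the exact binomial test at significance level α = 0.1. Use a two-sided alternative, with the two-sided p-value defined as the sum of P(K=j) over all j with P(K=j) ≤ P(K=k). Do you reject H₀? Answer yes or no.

reject H₀: yes

Exact binomial: n=12, k=11, p₀=1/3=0.3333
P(X=j) = C(n,j)·p₀^j·(1−p₀)^(n−j); p = Σ P(X=j) over j with P(X=j) ≤ P(X=11)
p-value (two-sided) = 0.00005
At α=0.1: p < α → reject H₀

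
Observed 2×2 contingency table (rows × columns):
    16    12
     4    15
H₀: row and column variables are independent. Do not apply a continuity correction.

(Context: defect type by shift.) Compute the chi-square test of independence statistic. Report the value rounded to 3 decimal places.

Row totals [28, 19], col totals [20, 27], n=47
χ² = (16−11.91)²/11.91 + (12−16.09)²/16.09 + (4−8.09)²/8.09 + (15−10.91)²/10.91 = 6.0311
df = 1

test statistic = 6.031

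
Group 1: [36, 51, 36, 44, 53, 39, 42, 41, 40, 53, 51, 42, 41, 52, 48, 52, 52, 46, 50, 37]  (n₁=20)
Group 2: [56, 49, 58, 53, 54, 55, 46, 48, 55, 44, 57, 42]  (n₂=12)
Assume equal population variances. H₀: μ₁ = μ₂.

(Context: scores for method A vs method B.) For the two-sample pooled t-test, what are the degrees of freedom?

df = n₁ + n₂ − 2 = 20 + 12 − 2 = 30

degrees of freedom = 30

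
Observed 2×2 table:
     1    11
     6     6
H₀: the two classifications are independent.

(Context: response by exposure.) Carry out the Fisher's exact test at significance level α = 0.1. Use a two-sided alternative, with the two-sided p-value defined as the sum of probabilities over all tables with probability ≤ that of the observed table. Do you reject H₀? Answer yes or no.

Margins: r₁=12, r₂=12, c₁=7, c₂=17, n=24
p_obs = C(12,1)·C(12,6)/C(24,7); sum pmf over tables with pmf ≤ p_obs
p-value (two-sided) = 0.06865
At α=0.1: p < α → reject H₀

reject H₀: yes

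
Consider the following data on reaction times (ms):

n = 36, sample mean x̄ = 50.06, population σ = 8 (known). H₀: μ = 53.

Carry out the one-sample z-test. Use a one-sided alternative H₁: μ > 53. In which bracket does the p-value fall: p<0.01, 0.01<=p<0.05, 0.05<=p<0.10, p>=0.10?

p-value bracket: p>=0.10

SE = σ/√n = 8/√36 = 1.3333
z = (x̄−μ₀)/SE = (50.06−53)/1.3333 = -2.2050
p-value (one-sided, H₁ greater) = 0.98627
→ bracket: p>=0.10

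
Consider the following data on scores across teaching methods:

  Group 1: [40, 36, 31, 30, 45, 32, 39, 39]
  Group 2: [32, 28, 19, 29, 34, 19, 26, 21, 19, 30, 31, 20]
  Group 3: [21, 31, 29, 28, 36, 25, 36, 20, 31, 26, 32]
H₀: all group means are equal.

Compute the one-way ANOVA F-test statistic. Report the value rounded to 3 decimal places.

Group means [36.50, 25.67, 28.64], grand mean 29.516
SSB = Σnᵢ(x̄ᵢ−x̄)² = 576.530; SSW = ΣΣ(x−x̄ᵢ)² = 835.212
MSB = 576.530/2 = 288.2649; MSW = 835.212/28 = 29.8290
F = MSB/MSW = 9.6639
df = (2, 28)

test statistic = 9.664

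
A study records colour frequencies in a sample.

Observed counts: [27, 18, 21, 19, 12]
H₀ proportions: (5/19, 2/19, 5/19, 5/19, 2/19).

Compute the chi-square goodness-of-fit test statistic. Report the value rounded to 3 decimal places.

n = 97; E_i = n·p_i = [25.53, 10.21, 25.53, 25.53, 10.21]
χ² = (27−25.53)²/25.53 + (18−10.21)²/10.21 + (21−25.53)²/25.53 + (19−25.53)²/25.53 + (12−10.21)²/10.21 = 8.8124
df = 4

test statistic = 8.812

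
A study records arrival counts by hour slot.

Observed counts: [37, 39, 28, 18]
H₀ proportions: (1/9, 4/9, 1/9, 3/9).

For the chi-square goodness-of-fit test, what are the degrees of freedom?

degrees of freedom = 3

df = k − 1 = 4 − 1 = 3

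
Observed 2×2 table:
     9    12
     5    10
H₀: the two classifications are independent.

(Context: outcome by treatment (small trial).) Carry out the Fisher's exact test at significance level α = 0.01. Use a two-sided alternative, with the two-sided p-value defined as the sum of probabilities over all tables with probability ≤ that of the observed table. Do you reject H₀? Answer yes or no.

reject H₀: no

Margins: r₁=21, r₂=15, c₁=14, c₂=22, n=36
p_obs = C(21,9)·C(15,5)/C(36,14); sum pmf over tables with pmf ≤ p_obs
p-value (two-sided) = 0.73172
At α=0.01: p ≥ α → fail to reject H₀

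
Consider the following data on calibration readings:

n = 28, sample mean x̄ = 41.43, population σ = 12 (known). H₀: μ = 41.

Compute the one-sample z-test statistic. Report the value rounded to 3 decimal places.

SE = σ/√n = 12/√28 = 2.2678
z = (x̄−μ₀)/SE = (41.43−41)/2.2678 = 0.1896

test statistic = 0.190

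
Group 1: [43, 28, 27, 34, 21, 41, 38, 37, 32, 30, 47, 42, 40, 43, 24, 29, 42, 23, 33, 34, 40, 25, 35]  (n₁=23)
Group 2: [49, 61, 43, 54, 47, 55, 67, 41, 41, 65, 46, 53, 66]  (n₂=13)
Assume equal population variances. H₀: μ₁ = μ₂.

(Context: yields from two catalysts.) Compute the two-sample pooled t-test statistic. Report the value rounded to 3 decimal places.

test statistic = -6.577

x̄₁=34.261, s₁=7.405, n₁=23
x̄₂=52.923, s₂=9.429, n₂=13
s_p² = [22·7.405² + 12·9.429²]/34 = 66.8635
SE = √(s_p²·(1/23+1/13)) = 2.8373
t = (34.261−52.923)/2.8373 = -6.5774
df = 34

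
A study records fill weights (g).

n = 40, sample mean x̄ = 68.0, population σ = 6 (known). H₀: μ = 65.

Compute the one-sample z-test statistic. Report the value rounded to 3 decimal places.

test statistic = 3.162

SE = σ/√n = 6/√40 = 0.9487
z = (x̄−μ₀)/SE = (68.0−65)/0.9487 = 3.1623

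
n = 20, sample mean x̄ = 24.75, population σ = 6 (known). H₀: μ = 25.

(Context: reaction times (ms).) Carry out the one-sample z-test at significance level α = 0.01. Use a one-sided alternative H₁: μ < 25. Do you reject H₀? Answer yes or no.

reject H₀: no

SE = σ/√n = 6/√20 = 1.3416
z = (x̄−μ₀)/SE = (24.75−25)/1.3416 = -0.1863
p-value (one-sided, H₁ less) = 0.42609
At α=0.01: p ≥ α → fail to reject H₀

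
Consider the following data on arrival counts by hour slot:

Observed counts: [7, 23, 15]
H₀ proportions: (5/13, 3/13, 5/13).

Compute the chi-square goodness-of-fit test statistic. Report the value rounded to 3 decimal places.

n = 45; E_i = n·p_i = [17.31, 10.38, 17.31]
χ² = (7−17.31)²/17.31 + (23−10.38)²/10.38 + (15−17.31)²/17.31 = 21.7719
df = 2

test statistic = 21.772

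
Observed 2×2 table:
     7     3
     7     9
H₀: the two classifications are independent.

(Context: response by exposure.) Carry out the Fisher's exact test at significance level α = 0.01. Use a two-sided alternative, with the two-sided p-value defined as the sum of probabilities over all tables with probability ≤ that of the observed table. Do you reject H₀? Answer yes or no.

reject H₀: no

Margins: r₁=10, r₂=16, c₁=14, c₂=12, n=26
p_obs = C(10,7)·C(16,7)/C(26,14); sum pmf over tables with pmf ≤ p_obs
p-value (two-sided) = 0.24752
At α=0.01: p ≥ α → fail to reject H₀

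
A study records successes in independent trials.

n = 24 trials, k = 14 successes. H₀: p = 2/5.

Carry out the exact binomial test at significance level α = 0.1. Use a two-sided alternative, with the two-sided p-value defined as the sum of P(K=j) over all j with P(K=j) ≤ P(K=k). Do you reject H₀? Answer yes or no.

reject H₀: yes

Exact binomial: n=24, k=14, p₀=2/5=0.4000
P(X=j) = C(n,j)·p₀^j·(1−p₀)^(n−j); p = Σ P(X=j) over j with P(X=j) ≤ P(X=14)
p-value (two-sided) = 0.09346
At α=0.1: p < α → reject H₀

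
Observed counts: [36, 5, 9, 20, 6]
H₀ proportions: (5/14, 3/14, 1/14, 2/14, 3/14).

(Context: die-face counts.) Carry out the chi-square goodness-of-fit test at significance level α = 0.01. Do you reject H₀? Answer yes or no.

reject H₀: yes

n = 76; E_i = n·p_i = [27.14, 16.29, 5.43, 10.86, 16.29]
χ² = (36−27.14)²/27.14 + (5−16.29)²/16.29 + (9−5.43)²/5.43 + (20−10.86)²/10.86 + (6−16.29)²/16.29 = 27.2561
df = 4
p-value (upper-tail) = 0.00002
At α=0.01: p < α → reject H₀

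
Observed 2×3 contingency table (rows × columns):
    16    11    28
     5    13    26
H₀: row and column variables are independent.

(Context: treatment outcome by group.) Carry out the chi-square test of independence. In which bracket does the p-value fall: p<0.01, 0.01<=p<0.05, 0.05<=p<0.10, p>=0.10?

Row totals [55, 44], col totals [21, 24, 54], n=99
χ² = (16−11.67)²/11.67 + (11−13.33)²/13.33 + (28−30.00)²/30.00 + (5−9.33)²/9.33 + (13−10.67)²/10.67 + (26−24.00)²/24.00 = 4.8402
df = 2
p-value (upper-tail) = 0.08891
→ bracket: 0.05<=p<0.10

p-value bracket: 0.05<=p<0.10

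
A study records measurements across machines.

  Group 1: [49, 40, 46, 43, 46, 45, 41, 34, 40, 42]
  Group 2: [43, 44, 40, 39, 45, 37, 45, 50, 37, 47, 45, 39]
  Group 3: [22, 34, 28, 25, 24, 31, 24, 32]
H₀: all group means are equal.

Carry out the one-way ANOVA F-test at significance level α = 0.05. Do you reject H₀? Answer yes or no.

Group means [42.60, 42.58, 27.50], grand mean 38.567
SSB = Σnᵢ(x̄ᵢ−x̄)² = 1336.050; SSW = ΣΣ(x−x̄ᵢ)² = 485.317
MSB = 1336.050/2 = 668.0250; MSW = 485.317/27 = 17.9747
F = MSB/MSW = 37.1648
df = (2, 27)
p-value (upper-tail) = 0.00000
At α=0.05: p < α → reject H₀

reject H₀: yes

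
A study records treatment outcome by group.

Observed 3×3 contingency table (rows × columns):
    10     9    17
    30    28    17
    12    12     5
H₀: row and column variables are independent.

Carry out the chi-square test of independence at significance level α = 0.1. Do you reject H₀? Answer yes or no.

Row totals [36, 75, 29], col totals [52, 49, 39], n=140
χ² = (10−13.37)²/13.37 + (9−12.60)²/12.60 + (17−10.03)²/10.03 + (30−27.86)²/27.86 + (28−26.25)²/26.25 + (17−20.89)²/20.89 + (12−10.77)²/10.77 + (12−10.15)²/10.15 + (5−8.08)²/8.08 = 9.3822
df = 4
p-value (upper-tail) = 0.05222
At α=0.1: p < α → reject H₀

reject H₀: yes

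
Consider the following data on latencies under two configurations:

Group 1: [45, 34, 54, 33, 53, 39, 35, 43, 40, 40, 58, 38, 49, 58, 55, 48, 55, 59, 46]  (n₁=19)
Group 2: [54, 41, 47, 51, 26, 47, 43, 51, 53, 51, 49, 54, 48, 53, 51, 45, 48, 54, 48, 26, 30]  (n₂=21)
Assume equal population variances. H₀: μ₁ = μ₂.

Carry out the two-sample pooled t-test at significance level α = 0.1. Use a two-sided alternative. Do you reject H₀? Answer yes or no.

x̄₁=46.421, s₁=8.726, n₁=19
x̄₂=46.190, s₂=8.670, n₂=21
s_p² = [18·8.726² + 20·8.670²]/38 = 75.6281
SE = √(s_p²·(1/19+1/21)) = 2.7535
t = (46.421−46.190)/2.7535 = 0.0837
df = 38
p-value (two-sided) = 0.93370
At α=0.1: p ≥ α → fail to reject H₀

reject H₀: no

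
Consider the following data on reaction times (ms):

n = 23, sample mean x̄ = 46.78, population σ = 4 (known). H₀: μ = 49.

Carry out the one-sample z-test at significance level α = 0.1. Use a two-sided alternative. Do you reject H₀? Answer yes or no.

SE = σ/√n = 4/√23 = 0.8341
z = (x̄−μ₀)/SE = (46.78−49)/0.8341 = -2.6617
p-value (two-sided) = 0.00778
At α=0.1: p < α → reject H₀

reject H₀: yes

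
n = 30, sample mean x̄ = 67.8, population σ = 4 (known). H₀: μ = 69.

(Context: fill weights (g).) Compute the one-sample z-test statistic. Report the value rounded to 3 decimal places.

test statistic = -1.643

SE = σ/√n = 4/√30 = 0.7303
z = (x̄−μ₀)/SE = (67.8−69)/0.7303 = -1.6432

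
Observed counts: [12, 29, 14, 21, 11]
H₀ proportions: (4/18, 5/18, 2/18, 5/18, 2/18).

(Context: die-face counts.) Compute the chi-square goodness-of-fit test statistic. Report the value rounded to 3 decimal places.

n = 87; E_i = n·p_i = [19.33, 24.17, 9.67, 24.17, 9.67]
χ² = (12−19.33)²/19.33 + (29−24.17)²/24.17 + (14−9.67)²/9.67 + (21−24.17)²/24.17 + (11−9.67)²/9.67 = 6.2897
df = 4

test statistic = 6.290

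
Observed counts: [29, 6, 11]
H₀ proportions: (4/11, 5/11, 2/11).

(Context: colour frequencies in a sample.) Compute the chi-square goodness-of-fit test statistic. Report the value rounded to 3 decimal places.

n = 46; E_i = n·p_i = [16.73, 20.91, 8.36]
χ² = (29−16.73)²/16.73 + (6−20.91)²/20.91 + (11−8.36)²/8.36 = 20.4663
df = 2

test statistic = 20.466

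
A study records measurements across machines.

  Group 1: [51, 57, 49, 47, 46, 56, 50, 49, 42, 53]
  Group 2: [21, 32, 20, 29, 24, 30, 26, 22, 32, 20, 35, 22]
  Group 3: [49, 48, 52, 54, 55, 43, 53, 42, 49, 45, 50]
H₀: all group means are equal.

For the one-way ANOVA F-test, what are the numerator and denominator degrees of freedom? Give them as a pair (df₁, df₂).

k = 3 groups, N = 33 total
df = (k−1, N−k) = (3−1, 33−3) = (2, 30)

degrees of freedom = [2, 30]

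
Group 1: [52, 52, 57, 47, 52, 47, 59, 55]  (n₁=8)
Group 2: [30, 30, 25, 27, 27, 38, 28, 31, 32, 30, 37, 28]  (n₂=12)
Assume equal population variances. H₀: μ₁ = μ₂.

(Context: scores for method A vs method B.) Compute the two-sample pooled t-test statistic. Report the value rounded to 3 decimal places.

test statistic = 12.045

x̄₁=52.625, s₁=4.307, n₁=8
x̄₂=30.250, s₂=3.911, n₂=12
s_p² = [7·4.307² + 11·3.911²]/18 = 16.5625
SE = √(s_p²·(1/8+1/12)) = 1.8576
t = (52.625−30.250)/1.8576 = 12.0454
df = 18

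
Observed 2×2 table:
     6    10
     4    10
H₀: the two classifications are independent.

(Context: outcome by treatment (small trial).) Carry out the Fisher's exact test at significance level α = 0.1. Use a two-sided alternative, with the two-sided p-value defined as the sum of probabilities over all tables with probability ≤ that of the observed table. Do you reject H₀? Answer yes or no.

reject H₀: no

Margins: r₁=16, r₂=14, c₁=10, c₂=20, n=30
p_obs = C(16,6)·C(14,4)/C(30,10); sum pmf over tables with pmf ≤ p_obs
p-value (two-sided) = 0.70895
At α=0.1: p ≥ α → fail to reject H₀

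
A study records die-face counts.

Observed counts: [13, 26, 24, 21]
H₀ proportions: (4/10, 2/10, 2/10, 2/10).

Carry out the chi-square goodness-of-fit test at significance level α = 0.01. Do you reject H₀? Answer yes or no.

n = 84; E_i = n·p_i = [33.60, 16.80, 16.80, 16.80]
χ² = (13−33.60)²/33.60 + (26−16.80)²/16.80 + (24−16.80)²/16.80 + (21−16.80)²/16.80 = 21.8036
df = 3
p-value (upper-tail) = 0.00007
At α=0.01: p < α → reject H₀

reject H₀: yes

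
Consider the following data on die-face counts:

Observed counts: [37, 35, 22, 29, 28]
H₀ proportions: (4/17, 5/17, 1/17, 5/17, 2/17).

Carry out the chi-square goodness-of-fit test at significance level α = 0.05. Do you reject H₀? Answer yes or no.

reject H₀: yes

n = 151; E_i = n·p_i = [35.53, 44.41, 8.88, 44.41, 17.76]
χ² = (37−35.53)²/35.53 + (35−44.41)²/44.41 + (22−8.88)²/8.88 + (29−44.41)²/44.41 + (28−17.76)²/17.76 = 32.6732
df = 4
p-value (upper-tail) = 0.00000
At α=0.05: p < α → reject H₀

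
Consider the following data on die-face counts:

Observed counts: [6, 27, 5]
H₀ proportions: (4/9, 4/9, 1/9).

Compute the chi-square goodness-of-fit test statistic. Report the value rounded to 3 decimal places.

n = 38; E_i = n·p_i = [16.89, 16.89, 4.22]
χ² = (6−16.89)²/16.89 + (27−16.89)²/16.89 + (5−4.22)²/4.22 = 13.2171
df = 2

test statistic = 13.217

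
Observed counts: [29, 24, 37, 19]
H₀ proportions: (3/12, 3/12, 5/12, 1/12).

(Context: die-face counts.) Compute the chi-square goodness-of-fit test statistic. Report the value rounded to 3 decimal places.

n = 109; E_i = n·p_i = [27.25, 27.25, 45.42, 9.08]
χ² = (29−27.25)²/27.25 + (24−27.25)²/27.25 + (37−45.42)²/45.42 + (19−9.08)²/9.08 = 12.8862
df = 3

test statistic = 12.886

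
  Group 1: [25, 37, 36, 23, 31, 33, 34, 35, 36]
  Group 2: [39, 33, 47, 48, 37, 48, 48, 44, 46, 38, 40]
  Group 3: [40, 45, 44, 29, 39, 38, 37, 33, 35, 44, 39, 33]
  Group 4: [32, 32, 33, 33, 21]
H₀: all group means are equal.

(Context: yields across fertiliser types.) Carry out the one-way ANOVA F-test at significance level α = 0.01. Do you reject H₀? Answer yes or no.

reject H₀: yes

Group means [32.22, 42.55, 38.00, 30.20], grand mean 36.892
SSB = Σnᵢ(x̄ᵢ−x̄)² = 786.485; SSW = ΣΣ(x−x̄ᵢ)² = 861.083
MSB = 786.485/3 = 262.1616; MSW = 861.083/33 = 26.0934
F = MSB/MSW = 10.0470
df = (3, 33)
p-value (upper-tail) = 0.00007
At α=0.01: p < α → reject H₀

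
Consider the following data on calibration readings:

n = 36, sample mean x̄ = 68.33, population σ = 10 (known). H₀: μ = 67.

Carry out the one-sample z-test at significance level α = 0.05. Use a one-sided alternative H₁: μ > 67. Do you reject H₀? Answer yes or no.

SE = σ/√n = 10/√36 = 1.6667
z = (x̄−μ₀)/SE = (68.33−67)/1.6667 = 0.7980
p-value (one-sided, H₁ greater) = 0.21244
At α=0.05: p ≥ α → fail to reject H₀

reject H₀: no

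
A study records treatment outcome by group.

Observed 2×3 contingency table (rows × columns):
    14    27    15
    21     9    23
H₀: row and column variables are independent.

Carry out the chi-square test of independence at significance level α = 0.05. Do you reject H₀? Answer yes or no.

reject H₀: yes

Row totals [56, 53], col totals [35, 36, 38], n=109
χ² = (14−17.98)²/17.98 + (27−18.50)²/18.50 + (15−19.52)²/19.52 + (21−17.02)²/17.02 + (9−17.50)²/17.50 + (23−18.48)²/18.48 = 12.0107
df = 2
p-value (upper-tail) = 0.00247
At α=0.05: p < α → reject H₀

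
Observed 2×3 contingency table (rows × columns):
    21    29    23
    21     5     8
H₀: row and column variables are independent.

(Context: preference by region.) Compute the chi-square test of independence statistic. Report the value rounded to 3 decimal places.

test statistic = 11.514

Row totals [73, 34], col totals [42, 34, 31], n=107
χ² = (21−28.65)²/28.65 + (29−23.20)²/23.20 + (23−21.15)²/21.15 + (21−13.35)²/13.35 + (5−10.80)²/10.80 + (8−9.85)²/9.85 = 11.5139
df = 2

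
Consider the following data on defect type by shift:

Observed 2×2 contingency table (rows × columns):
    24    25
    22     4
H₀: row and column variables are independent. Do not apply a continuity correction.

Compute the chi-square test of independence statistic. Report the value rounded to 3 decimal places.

Row totals [49, 26], col totals [46, 29], n=75
χ² = (24−30.05)²/30.05 + (25−18.95)²/18.95 + (22−15.95)²/15.95 + (4−10.05)²/10.05 = 9.0959
df = 1

test statistic = 9.096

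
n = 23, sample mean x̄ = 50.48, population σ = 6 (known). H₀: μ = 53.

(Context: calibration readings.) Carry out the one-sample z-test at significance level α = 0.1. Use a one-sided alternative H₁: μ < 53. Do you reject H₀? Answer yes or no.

reject H₀: yes

SE = σ/√n = 6/√23 = 1.2511
z = (x̄−μ₀)/SE = (50.48−53)/1.2511 = -2.0142
p-value (one-sided, H₁ less) = 0.02199
At α=0.1: p < α → reject H₀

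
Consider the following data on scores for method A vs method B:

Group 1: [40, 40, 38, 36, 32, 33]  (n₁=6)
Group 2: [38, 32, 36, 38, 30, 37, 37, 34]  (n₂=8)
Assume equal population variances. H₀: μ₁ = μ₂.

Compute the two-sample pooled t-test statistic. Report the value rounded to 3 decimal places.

test statistic = 0.729

x̄₁=36.500, s₁=3.450, n₁=6
x̄₂=35.250, s₂=2.964, n₂=8
s_p² = [5·3.450² + 7·2.964²]/12 = 10.0833
SE = √(s_p²·(1/6+1/8)) = 1.7149
t = (36.500−35.250)/1.7149 = 0.7289
df = 12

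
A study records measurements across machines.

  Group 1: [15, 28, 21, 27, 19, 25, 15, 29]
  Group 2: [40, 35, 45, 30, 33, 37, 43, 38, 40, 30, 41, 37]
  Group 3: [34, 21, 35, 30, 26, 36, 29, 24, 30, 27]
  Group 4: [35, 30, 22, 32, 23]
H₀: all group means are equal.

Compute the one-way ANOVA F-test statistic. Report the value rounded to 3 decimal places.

test statistic = 14.377

Group means [22.38, 37.42, 29.20, 28.40], grand mean 30.343
SSB = Σnᵢ(x̄ᵢ−x̄)² = 1140.294; SSW = ΣΣ(x−x̄ᵢ)² = 819.592
MSB = 1140.294/3 = 380.0980; MSW = 819.592/31 = 26.4384
F = MSB/MSW = 14.3767
df = (3, 31)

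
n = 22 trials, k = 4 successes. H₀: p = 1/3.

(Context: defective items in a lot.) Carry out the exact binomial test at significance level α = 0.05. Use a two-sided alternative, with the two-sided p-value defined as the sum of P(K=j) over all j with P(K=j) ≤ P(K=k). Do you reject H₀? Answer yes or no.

Exact binomial: n=22, k=4, p₀=1/3=0.3333
P(X=j) = C(n,j)·p₀^j·(1−p₀)^(n−j); p = Σ P(X=j) over j with P(X=j) ≤ P(X=4)
p-value (two-sided) = 0.17490
At α=0.05: p ≥ α → fail to reject H₀

reject H₀: no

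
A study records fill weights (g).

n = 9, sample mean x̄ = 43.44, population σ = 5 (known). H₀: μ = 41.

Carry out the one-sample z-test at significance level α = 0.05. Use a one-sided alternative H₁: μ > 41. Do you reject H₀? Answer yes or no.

SE = σ/√n = 5/√9 = 1.6667
z = (x̄−μ₀)/SE = (43.44−41)/1.6667 = 1.4640
p-value (one-sided, H₁ greater) = 0.07160
At α=0.05: p ≥ α → fail to reject H₀

reject H₀: no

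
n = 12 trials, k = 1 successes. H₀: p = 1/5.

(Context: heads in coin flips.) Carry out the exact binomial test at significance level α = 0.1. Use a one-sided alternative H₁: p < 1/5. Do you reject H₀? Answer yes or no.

reject H₀: no

Exact binomial: n=12, k=1, p₀=1/5=0.2000
P(X≤1) from Σ C(n,i)·p₀^i·(1−p₀)^(n−i)
p-value (one-sided, H₁ less) = 0.27488
At α=0.1: p ≥ α → fail to reject H₀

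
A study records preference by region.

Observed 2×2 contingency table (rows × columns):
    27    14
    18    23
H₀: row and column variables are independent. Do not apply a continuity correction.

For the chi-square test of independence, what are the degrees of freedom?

df = (r−1)(c−1) = (2−1)·(2−1) = 1

degrees of freedom = 1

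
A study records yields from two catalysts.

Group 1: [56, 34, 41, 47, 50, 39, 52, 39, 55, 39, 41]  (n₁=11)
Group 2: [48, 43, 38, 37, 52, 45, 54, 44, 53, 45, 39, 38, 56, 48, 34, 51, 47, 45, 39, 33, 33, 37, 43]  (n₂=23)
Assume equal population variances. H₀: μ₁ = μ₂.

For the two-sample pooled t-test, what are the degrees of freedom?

df = n₁ + n₂ − 2 = 11 + 23 − 2 = 32

degrees of freedom = 32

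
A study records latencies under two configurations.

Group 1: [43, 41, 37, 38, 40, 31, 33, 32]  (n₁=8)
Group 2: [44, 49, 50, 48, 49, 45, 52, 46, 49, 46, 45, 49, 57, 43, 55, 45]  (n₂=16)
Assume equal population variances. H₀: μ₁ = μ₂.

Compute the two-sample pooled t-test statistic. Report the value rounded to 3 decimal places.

x̄₁=36.875, s₁=4.454, n₁=8
x̄₂=48.250, s₂=3.907, n₂=16
s_p² = [7·4.454² + 15·3.907²]/22 = 16.7216
SE = √(s_p²·(1/8+1/16)) = 1.7707
t = (36.875−48.250)/1.7707 = -6.4241
df = 22

test statistic = -6.424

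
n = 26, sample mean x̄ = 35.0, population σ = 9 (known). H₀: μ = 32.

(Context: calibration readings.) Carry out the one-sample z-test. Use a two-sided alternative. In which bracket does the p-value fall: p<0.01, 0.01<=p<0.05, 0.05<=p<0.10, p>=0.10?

p-value bracket: 0.05<=p<0.10

SE = σ/√n = 9/√26 = 1.7650
z = (x̄−μ₀)/SE = (35.0−32)/1.7650 = 1.6997
p-value (two-sided) = 0.08919
→ bracket: 0.05<=p<0.10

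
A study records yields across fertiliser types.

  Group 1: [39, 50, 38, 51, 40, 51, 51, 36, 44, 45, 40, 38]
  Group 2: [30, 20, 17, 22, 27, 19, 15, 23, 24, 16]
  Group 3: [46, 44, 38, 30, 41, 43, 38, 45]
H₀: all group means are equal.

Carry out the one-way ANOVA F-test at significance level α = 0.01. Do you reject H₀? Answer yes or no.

Group means [43.58, 21.30, 40.62], grand mean 35.367
SSB = Σnᵢ(x̄ᵢ−x̄)² = 3010.075; SSW = ΣΣ(x−x̄ᵢ)² = 778.892
MSB = 3010.075/2 = 1505.0375; MSW = 778.892/27 = 28.8478
F = MSB/MSW = 52.1716
df = (2, 27)
p-value (upper-tail) = 0.00000
At α=0.01: p < α → reject H₀

reject H₀: yes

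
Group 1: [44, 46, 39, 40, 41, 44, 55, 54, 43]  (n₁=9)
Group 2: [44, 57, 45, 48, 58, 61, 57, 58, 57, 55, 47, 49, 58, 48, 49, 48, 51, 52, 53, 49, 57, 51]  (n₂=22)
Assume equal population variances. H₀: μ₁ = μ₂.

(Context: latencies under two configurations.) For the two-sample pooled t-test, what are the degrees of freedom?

df = n₁ + n₂ − 2 = 9 + 22 − 2 = 29

degrees of freedom = 29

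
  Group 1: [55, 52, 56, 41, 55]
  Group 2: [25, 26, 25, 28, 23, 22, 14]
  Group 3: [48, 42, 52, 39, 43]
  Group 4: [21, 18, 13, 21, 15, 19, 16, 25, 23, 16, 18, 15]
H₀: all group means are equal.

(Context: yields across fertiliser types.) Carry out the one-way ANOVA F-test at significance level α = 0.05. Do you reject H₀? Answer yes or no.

Group means [51.80, 23.29, 44.80, 18.33], grand mean 29.862
SSB = Σnᵢ(x̄ᵢ−x̄)² = 5419.753; SSW = ΣΣ(x−x̄ᵢ)² = 527.695
MSB = 5419.753/3 = 1806.5843; MSW = 527.695/25 = 21.1078
F = MSB/MSW = 85.5884
df = (3, 25)
p-value (upper-tail) = 0.00000
At α=0.05: p < α → reject H₀

reject H₀: yes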